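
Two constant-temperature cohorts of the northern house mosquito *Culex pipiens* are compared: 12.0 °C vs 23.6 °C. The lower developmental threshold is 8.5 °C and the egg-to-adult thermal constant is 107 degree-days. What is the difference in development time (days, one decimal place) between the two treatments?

23.5 days

At 12.0 °C: 107 / (12.0 − 8.5) = 107 / 3.5 = 30.571 d.
At 23.6 °C: 107 / (23.6 − 8.5) = 107 / 15.1 = 7.086 d.
Difference = |30.571 − 7.086| = 23.485 ≈ 23.5 days.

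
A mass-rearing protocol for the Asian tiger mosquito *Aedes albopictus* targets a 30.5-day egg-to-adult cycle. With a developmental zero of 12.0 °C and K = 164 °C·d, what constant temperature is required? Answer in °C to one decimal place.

17.4 °C

Required daily accumulation = 164 / 30.5 = 5.377 DD/day.
T = T_base + 5.377 = 12.0 + 5.377 = 17.377 ≈ 17.4 °C.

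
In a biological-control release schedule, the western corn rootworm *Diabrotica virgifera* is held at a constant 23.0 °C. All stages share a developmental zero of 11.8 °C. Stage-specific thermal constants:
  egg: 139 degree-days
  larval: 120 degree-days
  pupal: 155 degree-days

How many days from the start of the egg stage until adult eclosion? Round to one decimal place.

37.0 days

Daily accumulation at 23.0 °C = 23.0 − 11.8 = 11.2 DD/day.
Total K = 139 + 120 + 155 = 414 DD.
Total duration = 414 / 11.2 = 36.964 ≈ 37.0 days.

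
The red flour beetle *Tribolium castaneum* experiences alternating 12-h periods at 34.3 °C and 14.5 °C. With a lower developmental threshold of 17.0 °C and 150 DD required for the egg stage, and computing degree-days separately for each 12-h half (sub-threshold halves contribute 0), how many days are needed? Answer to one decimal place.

Day half: max(0, 34.3 − 17.0) × 0.5 = 17.3 × 0.5 = 8.65 DD.
Night half: max(0, 14.5 − 17.0) × 0.5 = 0.0 × 0.5 = 0.00 DD.
Per 24 h: 8.65 DD/day.
Duration = 150 / 8.65 = 17.341 ≈ 17.3 days.

17.3 days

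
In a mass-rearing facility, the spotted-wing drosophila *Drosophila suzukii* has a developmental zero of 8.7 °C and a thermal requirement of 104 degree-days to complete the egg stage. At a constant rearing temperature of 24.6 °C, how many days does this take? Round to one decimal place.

6.5 days

Daily accumulation = 24.6 − 8.7 = 15.9 DD/day.
Duration = 104 / 15.9 = 6.541 ≈ 6.5 days.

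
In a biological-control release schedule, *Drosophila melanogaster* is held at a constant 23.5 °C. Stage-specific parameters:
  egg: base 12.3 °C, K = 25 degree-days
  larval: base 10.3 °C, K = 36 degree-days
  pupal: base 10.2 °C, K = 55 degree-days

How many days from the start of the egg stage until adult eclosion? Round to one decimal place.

egg: 25 / (23.5 − 12.3) = 25 / 11.2 = 2.232 d.
larval: 36 / (23.5 − 10.3) = 36 / 13.2 = 2.727 d.
pupal: 55 / (23.5 − 10.2) = 55 / 13.3 = 4.135 d.
Sum = 9.095 ≈ 9.1 days.

9.1 days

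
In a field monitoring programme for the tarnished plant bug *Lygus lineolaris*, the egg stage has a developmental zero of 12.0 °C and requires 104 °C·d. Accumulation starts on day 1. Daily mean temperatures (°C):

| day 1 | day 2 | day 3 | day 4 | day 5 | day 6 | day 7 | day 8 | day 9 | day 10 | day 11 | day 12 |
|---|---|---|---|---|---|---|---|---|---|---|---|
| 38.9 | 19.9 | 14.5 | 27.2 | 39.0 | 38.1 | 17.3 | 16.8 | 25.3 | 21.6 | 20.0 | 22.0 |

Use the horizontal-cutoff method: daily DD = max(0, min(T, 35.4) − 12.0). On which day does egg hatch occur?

day 8

Daily DD above 12.0 °C (capped at 23.4): 23.4, 7.9, 2.5, 15.2, 23.4, 23.4, 5.3, 4.8, 13.3, 9.6, 8.0, 10.0.
Cumulative: 23.4, 31.3, 33.8, 49.0, 72.4, 95.8, 101.1, 105.9, 119.2, 128.8, 136.8, 146.8.
The total first reaches 104 DD on day 8.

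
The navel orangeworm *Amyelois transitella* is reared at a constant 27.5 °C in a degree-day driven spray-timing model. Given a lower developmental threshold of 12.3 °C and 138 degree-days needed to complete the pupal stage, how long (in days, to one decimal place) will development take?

Daily accumulation = 27.5 − 12.3 = 15.2 DD/day.
Duration = 138 / 15.2 = 9.079 ≈ 9.1 days.

9.1 days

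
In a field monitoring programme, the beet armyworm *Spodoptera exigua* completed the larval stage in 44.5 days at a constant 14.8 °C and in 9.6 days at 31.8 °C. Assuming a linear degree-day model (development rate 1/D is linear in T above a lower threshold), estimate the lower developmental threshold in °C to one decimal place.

10.1 °C

Equal thermal constants: D₁(T₁ − T_b) = D₂(T₂ − T_b).
44.5·(14.8 − T_b) = 9.6·(31.8 − T_b)
T_b = (44.5·14.8 − 9.6·31.8) / (44.5 − 9.6) = 353.32 / 34.9 = 10.124 °C ≈ 10.1 °C.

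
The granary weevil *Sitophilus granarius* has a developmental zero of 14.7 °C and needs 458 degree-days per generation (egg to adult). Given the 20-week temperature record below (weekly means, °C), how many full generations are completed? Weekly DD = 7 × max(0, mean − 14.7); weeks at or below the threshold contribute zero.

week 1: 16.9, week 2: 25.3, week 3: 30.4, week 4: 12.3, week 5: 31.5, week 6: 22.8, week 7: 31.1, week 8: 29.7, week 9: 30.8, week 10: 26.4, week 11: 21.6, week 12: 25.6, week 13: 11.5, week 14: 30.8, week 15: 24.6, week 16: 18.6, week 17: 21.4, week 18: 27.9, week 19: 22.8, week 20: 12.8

2 generations

Weekly DD (7 × max(0, T̄ − 14.7)): 15.4, 74.2, 109.9, 0.0, 117.6, 56.7, 114.8, 105.0, 112.7, 81.9, 48.3, 76.3, 0.0, 112.7, 69.3, 27.3, 46.9, 92.4, 56.7, 0.0.
Season total = 1318.1 DD.
Complete generations = ⌊1318.1 / 458⌋ = 2.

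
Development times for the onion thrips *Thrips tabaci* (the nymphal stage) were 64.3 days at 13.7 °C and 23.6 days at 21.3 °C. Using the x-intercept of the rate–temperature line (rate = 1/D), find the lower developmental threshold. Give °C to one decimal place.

Linear rate model ⇒ the product D·(T − T_b) is constant across temperatures.
64.3·(13.7 − T_b) = 23.6·(21.3 − T_b)
T_b = (64.3·13.7 − 23.6·21.3) / (64.3 − 23.6) = 378.23 / 40.7 = 9.293 °C ≈ 9.3 °C.

9.3 °C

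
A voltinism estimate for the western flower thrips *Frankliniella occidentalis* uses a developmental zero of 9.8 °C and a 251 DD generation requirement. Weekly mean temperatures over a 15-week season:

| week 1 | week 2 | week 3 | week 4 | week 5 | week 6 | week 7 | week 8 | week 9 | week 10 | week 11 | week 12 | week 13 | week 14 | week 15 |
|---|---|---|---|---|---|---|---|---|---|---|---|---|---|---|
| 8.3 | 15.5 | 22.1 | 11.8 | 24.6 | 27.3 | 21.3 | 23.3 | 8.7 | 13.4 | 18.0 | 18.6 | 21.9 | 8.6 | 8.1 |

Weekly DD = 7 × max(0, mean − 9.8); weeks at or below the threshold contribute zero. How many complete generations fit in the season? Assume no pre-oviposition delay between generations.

3 generations

Weekly DD (7 × max(0, T̄ − 9.8)): 0.0, 39.9, 86.1, 14.0, 103.6, 122.5, 80.5, 94.5, 0.0, 25.2, 57.4, 61.6, 84.7, 0.0, 0.0.
Season total = 770.0 DD.
Complete generations = ⌊770.0 / 251⌋ = 3.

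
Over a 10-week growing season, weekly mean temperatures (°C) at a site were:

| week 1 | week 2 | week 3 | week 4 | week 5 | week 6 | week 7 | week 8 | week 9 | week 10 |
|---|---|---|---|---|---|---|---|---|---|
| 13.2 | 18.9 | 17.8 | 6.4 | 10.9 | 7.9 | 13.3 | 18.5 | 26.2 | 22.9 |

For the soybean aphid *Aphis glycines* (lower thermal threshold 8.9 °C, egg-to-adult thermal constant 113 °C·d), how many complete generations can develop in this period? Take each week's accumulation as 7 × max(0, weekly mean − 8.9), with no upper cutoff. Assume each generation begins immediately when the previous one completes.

4 generations

Weekly DD (7 × max(0, T̄ − 8.9)): 30.1, 70.0, 62.3, 0.0, 14.0, 0.0, 30.8, 67.2, 121.1, 98.0.
Season total = 493.5 DD.
Complete generations = ⌊493.5 / 113⌋ = 4.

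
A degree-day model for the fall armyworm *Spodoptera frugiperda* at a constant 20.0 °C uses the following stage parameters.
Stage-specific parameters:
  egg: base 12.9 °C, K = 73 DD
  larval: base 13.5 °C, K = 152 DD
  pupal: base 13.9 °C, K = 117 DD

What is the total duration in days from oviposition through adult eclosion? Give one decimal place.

egg: 73 / (20.0 − 12.9) = 73 / 7.1 = 10.282 d.
larval: 152 / (20.0 − 13.5) = 152 / 6.5 = 23.385 d.
pupal: 117 / (20.0 − 13.9) = 117 / 6.1 = 19.180 d.
Sum = 52.847 ≈ 52.8 days.

52.8 days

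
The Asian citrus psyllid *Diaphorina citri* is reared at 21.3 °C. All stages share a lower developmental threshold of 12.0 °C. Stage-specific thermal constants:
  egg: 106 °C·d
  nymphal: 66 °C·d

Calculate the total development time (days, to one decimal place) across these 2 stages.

18.5 days

Daily accumulation at 21.3 °C = 21.3 − 12.0 = 9.3 DD/day.
Total K = 106 + 66 = 172 DD.
Total duration = 172 / 9.3 = 18.495 ≈ 18.5 days.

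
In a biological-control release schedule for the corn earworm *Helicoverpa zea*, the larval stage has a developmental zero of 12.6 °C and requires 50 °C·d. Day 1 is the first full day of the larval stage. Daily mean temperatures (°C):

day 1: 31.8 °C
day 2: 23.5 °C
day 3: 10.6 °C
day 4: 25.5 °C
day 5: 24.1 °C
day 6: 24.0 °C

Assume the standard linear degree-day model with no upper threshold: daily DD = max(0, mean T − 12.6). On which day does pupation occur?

day 5

Daily DD above 12.6 °C: 19.2, 10.9, 0.0, 12.9, 11.5, 11.4.
Cumulative: 19.2, 30.1, 30.1, 43.0, 54.5, 65.9.
The total first reaches 50 DD on day 5.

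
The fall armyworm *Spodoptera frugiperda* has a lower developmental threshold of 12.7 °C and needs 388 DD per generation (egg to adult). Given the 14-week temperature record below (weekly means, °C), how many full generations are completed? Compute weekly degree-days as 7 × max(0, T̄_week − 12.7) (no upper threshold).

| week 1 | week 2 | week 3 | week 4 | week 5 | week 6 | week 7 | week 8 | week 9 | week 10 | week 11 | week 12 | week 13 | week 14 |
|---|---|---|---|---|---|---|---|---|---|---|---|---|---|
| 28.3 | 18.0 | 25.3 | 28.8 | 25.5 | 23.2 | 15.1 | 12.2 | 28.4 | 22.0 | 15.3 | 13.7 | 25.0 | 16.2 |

Weekly DD (7 × max(0, T̄ − 12.7)): 109.2, 37.1, 88.2, 112.7, 89.6, 73.5, 16.8, 0.0, 109.9, 65.1, 18.2, 7.0, 86.1, 24.5.
Season total = 837.9 DD.
Complete generations = ⌊837.9 / 388⌋ = 2.

2 generations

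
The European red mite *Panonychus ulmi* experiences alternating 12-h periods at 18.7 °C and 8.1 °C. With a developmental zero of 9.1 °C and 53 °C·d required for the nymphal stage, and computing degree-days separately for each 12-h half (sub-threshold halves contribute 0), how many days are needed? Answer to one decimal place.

11.0 days

Day half: max(0, 18.7 − 9.1) × 0.5 = 9.6 × 0.5 = 4.80 DD.
Night half: max(0, 8.1 − 9.1) × 0.5 = 0.0 × 0.5 = 0.00 DD.
Per 24 h: 4.80 DD/day.
Duration = 53 / 4.80 = 11.042 ≈ 11.0 days.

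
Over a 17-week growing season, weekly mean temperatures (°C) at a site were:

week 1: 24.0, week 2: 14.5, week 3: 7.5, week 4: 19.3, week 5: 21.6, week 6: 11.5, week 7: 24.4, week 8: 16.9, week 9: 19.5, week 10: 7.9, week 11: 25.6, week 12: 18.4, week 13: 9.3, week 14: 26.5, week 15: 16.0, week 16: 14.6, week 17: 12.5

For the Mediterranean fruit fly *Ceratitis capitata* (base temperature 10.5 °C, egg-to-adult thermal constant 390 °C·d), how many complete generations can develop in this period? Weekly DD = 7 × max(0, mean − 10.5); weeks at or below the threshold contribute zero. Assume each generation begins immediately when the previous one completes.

2 generations

Weekly DD (7 × max(0, T̄ − 10.5)): 94.5, 28.0, 0.0, 61.6, 77.7, 7.0, 97.3, 44.8, 63.0, 0.0, 105.7, 55.3, 0.0, 112.0, 38.5, 28.7, 14.0.
Season total = 828.1 DD.
Complete generations = ⌊828.1 / 390⌋ = 2.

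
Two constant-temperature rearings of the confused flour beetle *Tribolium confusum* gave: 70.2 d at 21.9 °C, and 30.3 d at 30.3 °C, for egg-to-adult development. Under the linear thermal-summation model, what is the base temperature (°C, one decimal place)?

Linear rate model ⇒ the product D·(T − T_b) is constant across temperatures.
70.2·(21.9 − T_b) = 30.3·(30.3 − T_b)
T_b = (70.2·21.9 − 30.3·30.3) / (70.2 − 30.3) = 619.29 / 39.9 = 15.521 °C ≈ 15.5 °C.

15.5 °C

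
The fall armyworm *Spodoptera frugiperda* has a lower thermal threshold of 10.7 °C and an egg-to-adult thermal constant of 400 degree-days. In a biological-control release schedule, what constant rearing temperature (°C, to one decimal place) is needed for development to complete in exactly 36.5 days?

Required daily accumulation = 400 / 36.5 = 10.959 DD/day.
T = T_base + 10.959 = 10.7 + 10.959 = 21.659 ≈ 21.7 °C.

21.7 °C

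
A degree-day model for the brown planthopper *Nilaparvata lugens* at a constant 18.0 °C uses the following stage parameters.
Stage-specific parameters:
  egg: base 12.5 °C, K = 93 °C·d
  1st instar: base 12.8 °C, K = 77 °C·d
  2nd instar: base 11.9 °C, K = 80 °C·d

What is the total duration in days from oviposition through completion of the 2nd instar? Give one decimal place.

egg: 93 / (18.0 − 12.5) = 93 / 5.5 = 16.909 d.
1st instar: 77 / (18.0 − 12.8) = 77 / 5.2 = 14.808 d.
2nd instar: 80 / (18.0 − 11.9) = 80 / 6.1 = 13.115 d.
Sum = 44.832 ≈ 44.8 days.

44.8 days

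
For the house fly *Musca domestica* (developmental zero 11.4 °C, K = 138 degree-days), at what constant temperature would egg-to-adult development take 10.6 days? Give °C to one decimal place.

24.4 °C

Required daily accumulation = 138 / 10.6 = 13.019 DD/day.
T = T_base + 13.019 = 11.4 + 13.019 = 24.419 ≈ 24.4 °C.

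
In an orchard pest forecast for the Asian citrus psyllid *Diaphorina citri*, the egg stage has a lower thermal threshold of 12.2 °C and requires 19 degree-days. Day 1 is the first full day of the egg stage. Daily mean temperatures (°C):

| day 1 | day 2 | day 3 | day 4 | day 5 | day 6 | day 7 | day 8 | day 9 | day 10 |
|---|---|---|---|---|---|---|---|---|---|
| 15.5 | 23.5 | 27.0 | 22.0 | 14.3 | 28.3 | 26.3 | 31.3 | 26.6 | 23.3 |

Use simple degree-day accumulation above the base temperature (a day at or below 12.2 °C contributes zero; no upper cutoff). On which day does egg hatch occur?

day 3

Daily DD above 12.2 °C: 3.3, 11.3, 14.8, 9.8, 2.1, 16.1, 14.1, 19.1, 14.4, 11.1.
Cumulative: 3.3, 14.6, 29.4, 39.2, 41.3, 57.4, 71.5, 90.6, 105.0, 116.1.
The total first reaches 19 DD on day 3.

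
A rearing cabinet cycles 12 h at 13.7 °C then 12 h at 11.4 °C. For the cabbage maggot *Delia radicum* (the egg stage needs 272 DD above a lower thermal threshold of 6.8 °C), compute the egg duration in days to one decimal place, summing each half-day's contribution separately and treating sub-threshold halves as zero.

Day half: max(0, 13.7 − 6.8) × 0.5 = 6.9 × 0.5 = 3.45 DD.
Night half: max(0, 11.4 − 6.8) × 0.5 = 4.6 × 0.5 = 2.30 DD.
Per 24 h: 5.75 DD/day.
Duration = 272 / 5.75 = 47.304 ≈ 47.3 days.

47.3 days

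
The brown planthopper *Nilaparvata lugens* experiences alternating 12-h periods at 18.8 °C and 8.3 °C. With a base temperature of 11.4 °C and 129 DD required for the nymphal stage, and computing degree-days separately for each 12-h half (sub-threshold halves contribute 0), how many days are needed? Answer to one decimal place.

Day half: max(0, 18.8 − 11.4) × 0.5 = 7.4 × 0.5 = 3.70 DD.
Night half: max(0, 8.3 − 11.4) × 0.5 = 0.0 × 0.5 = 0.00 DD.
Per 24 h: 3.70 DD/day.
Duration = 129 / 3.70 = 34.865 ≈ 34.9 days.

34.9 days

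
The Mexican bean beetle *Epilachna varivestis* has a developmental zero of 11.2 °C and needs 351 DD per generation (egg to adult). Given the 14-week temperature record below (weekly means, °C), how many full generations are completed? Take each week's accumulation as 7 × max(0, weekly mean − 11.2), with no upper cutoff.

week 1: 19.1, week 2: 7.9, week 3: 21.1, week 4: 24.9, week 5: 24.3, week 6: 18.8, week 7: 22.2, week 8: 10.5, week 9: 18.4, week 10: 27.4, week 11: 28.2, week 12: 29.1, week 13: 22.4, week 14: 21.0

Weekly DD (7 × max(0, T̄ − 11.2)): 55.3, 0.0, 69.3, 95.9, 91.7, 53.2, 77.0, 0.0, 50.4, 113.4, 119.0, 125.3, 78.4, 68.6.
Season total = 997.5 DD.
Complete generations = ⌊997.5 / 351⌋ = 2.

2 generations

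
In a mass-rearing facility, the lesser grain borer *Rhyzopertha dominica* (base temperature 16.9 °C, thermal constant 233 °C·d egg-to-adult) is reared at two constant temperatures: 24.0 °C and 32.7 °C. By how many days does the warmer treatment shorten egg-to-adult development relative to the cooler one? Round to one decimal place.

18.1 days

At 24.0 °C: 233 / (24.0 − 16.9) = 233 / 7.1 = 32.817 d.
At 32.7 °C: 233 / (32.7 − 16.9) = 233 / 15.8 = 14.747 d.
Difference = |32.817 − 14.747| = 18.070 ≈ 18.1 days.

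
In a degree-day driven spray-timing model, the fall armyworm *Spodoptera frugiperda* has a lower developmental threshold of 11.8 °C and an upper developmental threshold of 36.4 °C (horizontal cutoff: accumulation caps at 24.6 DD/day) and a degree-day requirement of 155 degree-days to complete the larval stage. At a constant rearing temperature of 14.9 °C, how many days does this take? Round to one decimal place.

50.0 days

Daily accumulation = 14.9 − 11.8 = 3.1 DD/day.
Duration = 155 / 3.1 = 50.000 ≈ 50.0 days.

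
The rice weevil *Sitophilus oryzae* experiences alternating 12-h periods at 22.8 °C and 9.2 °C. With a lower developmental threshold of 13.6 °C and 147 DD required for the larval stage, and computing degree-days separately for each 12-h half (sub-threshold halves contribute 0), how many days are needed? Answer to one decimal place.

32.0 days

Day half: max(0, 22.8 − 13.6) × 0.5 = 9.2 × 0.5 = 4.60 DD.
Night half: max(0, 9.2 − 13.6) × 0.5 = 0.0 × 0.5 = 0.00 DD.
Per 24 h: 4.60 DD/day.
Duration = 147 / 4.60 = 31.957 ≈ 32.0 days.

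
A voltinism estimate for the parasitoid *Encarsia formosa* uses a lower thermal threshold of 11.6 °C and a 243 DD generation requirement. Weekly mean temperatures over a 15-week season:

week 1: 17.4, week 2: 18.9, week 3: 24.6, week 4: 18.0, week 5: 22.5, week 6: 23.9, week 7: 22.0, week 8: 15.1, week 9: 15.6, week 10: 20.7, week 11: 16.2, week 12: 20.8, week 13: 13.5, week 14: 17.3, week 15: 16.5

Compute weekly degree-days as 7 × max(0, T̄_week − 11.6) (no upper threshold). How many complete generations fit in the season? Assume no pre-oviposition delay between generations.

Weekly DD (7 × max(0, T̄ − 11.6)): 40.6, 51.1, 91.0, 44.8, 76.3, 86.1, 72.8, 24.5, 28.0, 63.7, 32.2, 64.4, 13.3, 39.9, 34.3.
Season total = 763.0 DD.
Complete generations = ⌊763.0 / 243⌋ = 3.

3 generations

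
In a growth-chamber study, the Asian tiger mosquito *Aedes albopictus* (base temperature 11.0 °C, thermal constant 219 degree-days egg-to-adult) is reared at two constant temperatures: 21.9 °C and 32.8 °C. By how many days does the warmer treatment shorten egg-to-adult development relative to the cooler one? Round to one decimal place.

At 21.9 °C: 219 / (21.9 − 11.0) = 219 / 10.9 = 20.092 d.
At 32.8 °C: 219 / (32.8 − 11.0) = 219 / 21.8 = 10.046 d.
Difference = |20.092 − 10.046| = 10.046 ≈ 10.0 days.

10.0 days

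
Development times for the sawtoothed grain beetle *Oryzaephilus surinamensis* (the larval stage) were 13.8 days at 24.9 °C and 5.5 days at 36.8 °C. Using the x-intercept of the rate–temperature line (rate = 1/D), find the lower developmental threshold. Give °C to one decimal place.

Equal thermal constants: D₁(T₁ − T_b) = D₂(T₂ − T_b).
13.8·(24.9 − T_b) = 5.5·(36.8 − T_b)
T_b = (13.8·24.9 − 5.5·36.8) / (13.8 − 5.5) = 141.22 / 8.3 = 17.014 °C ≈ 17.0 °C.

17.0 °C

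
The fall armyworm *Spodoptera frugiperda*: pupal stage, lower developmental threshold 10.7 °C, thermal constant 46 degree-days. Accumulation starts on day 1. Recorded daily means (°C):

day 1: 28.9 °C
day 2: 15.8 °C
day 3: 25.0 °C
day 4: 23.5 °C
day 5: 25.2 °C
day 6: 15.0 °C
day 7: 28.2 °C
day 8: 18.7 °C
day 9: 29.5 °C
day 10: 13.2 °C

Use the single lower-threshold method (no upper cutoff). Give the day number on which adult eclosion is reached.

day 4

Daily DD above 10.7 °C: 18.2, 5.1, 14.3, 12.8, 14.5, 4.3, 17.5, 8.0, 18.8, 2.5.
Cumulative: 18.2, 23.3, 37.6, 50.4, 64.9, 69.2, 86.7, 94.7, 113.5, 116.0.
The total first reaches 46 DD on day 4.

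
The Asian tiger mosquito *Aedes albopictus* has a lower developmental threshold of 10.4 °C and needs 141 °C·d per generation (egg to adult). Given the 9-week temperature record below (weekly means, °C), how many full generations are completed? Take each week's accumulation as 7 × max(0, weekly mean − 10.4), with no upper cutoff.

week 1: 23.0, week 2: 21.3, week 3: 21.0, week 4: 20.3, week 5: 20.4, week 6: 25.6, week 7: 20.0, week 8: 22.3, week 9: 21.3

5 generations

Weekly DD (7 × max(0, T̄ − 10.4)): 88.2, 76.3, 74.2, 69.3, 70.0, 106.4, 67.2, 83.3, 76.3.
Season total = 711.2 DD.
Complete generations = ⌊711.2 / 141⌋ = 5.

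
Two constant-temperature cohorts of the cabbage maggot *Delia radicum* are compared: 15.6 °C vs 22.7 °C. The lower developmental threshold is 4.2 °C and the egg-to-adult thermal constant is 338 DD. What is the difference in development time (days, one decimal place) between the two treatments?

11.4 days

At 15.6 °C: 338 / (15.6 − 4.2) = 338 / 11.4 = 29.649 d.
At 22.7 °C: 338 / (22.7 − 4.2) = 338 / 18.5 = 18.270 d.
Difference = |29.649 − 18.270| = 11.379 ≈ 11.4 days.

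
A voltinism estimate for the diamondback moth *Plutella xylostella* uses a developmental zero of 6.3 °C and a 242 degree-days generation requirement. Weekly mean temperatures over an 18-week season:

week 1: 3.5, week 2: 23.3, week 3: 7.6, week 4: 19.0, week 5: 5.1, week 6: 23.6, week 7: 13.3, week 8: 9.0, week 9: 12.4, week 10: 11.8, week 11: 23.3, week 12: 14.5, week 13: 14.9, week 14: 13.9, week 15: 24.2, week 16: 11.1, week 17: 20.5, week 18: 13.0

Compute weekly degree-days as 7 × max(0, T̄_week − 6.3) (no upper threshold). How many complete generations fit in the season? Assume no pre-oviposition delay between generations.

Weekly DD (7 × max(0, T̄ − 6.3)): 0.0, 119.0, 9.1, 88.9, 0.0, 121.1, 49.0, 18.9, 42.7, 38.5, 119.0, 57.4, 60.2, 53.2, 125.3, 33.6, 99.4, 46.9.
Season total = 1082.2 DD.
Complete generations = ⌊1082.2 / 242⌋ = 4.

4 generations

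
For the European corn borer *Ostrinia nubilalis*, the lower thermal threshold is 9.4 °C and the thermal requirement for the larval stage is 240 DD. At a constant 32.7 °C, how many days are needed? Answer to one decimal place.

Daily accumulation = 32.7 − 9.4 = 23.3 DD/day.
Duration = 240 / 23.3 = 10.300 ≈ 10.3 days.

10.3 days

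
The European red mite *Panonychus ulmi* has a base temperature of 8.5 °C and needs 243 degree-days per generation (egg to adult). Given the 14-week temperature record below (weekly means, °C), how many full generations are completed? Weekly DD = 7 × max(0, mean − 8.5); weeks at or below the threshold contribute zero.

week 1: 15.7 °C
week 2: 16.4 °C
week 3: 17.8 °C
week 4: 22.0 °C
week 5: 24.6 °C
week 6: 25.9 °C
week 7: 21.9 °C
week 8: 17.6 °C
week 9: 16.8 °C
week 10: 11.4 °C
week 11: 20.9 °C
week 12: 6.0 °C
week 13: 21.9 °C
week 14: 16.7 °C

4 generations

Weekly DD (7 × max(0, T̄ − 8.5)): 50.4, 55.3, 65.1, 94.5, 112.7, 121.8, 93.8, 63.7, 58.1, 20.3, 86.8, 0.0, 93.8, 57.4.
Season total = 973.7 DD.
Complete generations = ⌊973.7 / 243⌋ = 4.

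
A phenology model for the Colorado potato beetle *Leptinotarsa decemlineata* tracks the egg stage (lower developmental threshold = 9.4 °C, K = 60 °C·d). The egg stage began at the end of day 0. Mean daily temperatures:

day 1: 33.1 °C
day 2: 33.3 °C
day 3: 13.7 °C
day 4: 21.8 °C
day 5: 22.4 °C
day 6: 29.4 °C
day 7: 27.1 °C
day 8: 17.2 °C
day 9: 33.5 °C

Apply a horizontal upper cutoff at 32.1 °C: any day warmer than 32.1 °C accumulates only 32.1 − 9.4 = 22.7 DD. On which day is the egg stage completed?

day 4

Daily DD above 9.4 °C (capped at 22.7): 22.7, 22.7, 4.3, 12.4, 13.0, 20.0, 17.7, 7.8, 22.7.
Cumulative: 22.7, 45.4, 49.7, 62.1, 75.1, 95.1, 112.8, 120.6, 143.3.
The total first reaches 60 DD on day 4.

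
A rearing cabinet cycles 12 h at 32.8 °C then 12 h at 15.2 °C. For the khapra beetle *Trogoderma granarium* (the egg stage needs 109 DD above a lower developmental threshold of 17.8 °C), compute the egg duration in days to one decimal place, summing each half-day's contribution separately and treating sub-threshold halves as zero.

14.5 days

Day half: max(0, 32.8 − 17.8) × 0.5 = 15.0 × 0.5 = 7.50 DD.
Night half: max(0, 15.2 − 17.8) × 0.5 = 0.0 × 0.5 = 0.00 DD.
Per 24 h: 7.50 DD/day.
Duration = 109 / 7.50 = 14.533 ≈ 14.5 days.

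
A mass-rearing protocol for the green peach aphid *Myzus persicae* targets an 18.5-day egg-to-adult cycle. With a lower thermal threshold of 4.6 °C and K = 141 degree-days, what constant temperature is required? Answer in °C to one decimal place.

12.2 °C

Required daily accumulation = 141 / 18.5 = 7.622 DD/day.
T = T_base + 7.622 = 4.6 + 7.622 = 12.222 ≈ 12.2 °C.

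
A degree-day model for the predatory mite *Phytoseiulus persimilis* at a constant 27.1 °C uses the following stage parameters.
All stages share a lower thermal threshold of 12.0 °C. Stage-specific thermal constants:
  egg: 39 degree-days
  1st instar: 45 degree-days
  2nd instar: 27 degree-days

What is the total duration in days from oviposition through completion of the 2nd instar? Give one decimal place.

7.4 days

Daily accumulation at 27.1 °C = 27.1 − 12.0 = 15.1 DD/day.
Total K = 39 + 45 + 27 = 111 DD.
Total duration = 111 / 15.1 = 7.351 ≈ 7.4 days.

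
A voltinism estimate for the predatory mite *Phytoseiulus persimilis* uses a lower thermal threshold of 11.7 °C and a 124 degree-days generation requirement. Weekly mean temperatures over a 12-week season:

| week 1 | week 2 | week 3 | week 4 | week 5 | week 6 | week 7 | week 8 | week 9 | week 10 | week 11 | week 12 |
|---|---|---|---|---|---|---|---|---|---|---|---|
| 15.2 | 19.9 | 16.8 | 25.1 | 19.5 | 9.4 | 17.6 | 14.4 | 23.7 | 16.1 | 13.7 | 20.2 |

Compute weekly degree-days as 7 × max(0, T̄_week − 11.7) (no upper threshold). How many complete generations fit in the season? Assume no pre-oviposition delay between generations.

4 generations

Weekly DD (7 × max(0, T̄ − 11.7)): 24.5, 57.4, 35.7, 93.8, 54.6, 0.0, 41.3, 18.9, 84.0, 30.8, 14.0, 59.5.
Season total = 514.5 DD.
Complete generations = ⌊514.5 / 124⌋ = 4.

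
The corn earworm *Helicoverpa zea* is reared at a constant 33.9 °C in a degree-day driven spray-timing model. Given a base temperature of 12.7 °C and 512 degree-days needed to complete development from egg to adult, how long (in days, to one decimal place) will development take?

24.2 days

Daily accumulation = 33.9 − 12.7 = 21.2 DD/day.
Duration = 512 / 21.2 = 24.151 ≈ 24.2 days.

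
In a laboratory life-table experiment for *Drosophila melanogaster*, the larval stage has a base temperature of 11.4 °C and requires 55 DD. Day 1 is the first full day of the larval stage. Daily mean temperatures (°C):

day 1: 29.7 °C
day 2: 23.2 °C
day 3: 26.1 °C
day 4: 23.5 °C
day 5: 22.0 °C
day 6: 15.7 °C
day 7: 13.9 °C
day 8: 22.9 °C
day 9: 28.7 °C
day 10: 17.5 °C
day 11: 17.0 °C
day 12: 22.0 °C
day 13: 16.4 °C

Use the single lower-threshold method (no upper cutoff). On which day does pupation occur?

day 4

Daily DD above 11.4 °C: 18.3, 11.8, 14.7, 12.1, 10.6, 4.3, 2.5, 11.5, 17.3, 6.1, 5.6, 10.6, 5.0.
Cumulative: 18.3, 30.1, 44.8, 56.9, 67.5, 71.8, 74.3, 85.8, 103.1, 109.2, 114.8, 125.4, 130.4.
The total first reaches 55 DD on day 4.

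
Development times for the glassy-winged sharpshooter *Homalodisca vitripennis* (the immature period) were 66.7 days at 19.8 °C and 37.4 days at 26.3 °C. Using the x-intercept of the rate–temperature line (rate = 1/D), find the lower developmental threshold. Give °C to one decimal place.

11.5 °C

Under the model K = D·(T − T_b), so D₁·(T₁ − T_b) = D₂·(T₂ − T_b).
66.7·(19.8 − T_b) = 37.4·(26.3 − T_b)
T_b = (66.7·19.8 − 37.4·26.3) / (66.7 − 37.4) = 337.04 / 29.3 = 11.503 °C ≈ 11.5 °C.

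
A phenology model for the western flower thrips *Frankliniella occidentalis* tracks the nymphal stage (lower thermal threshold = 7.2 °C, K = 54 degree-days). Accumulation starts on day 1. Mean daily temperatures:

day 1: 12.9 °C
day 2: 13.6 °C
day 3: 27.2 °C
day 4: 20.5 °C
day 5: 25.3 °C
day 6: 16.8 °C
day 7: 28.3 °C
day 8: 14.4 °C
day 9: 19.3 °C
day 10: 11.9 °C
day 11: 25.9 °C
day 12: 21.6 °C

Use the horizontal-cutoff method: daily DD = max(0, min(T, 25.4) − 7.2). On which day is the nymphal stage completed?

day 5

Daily DD above 7.2 °C (capped at 18.2): 5.7, 6.4, 18.2, 13.3, 18.1, 9.6, 18.2, 7.2, 12.1, 4.7, 18.2, 14.4.
Cumulative: 5.7, 12.1, 30.3, 43.6, 61.7, 71.3, 89.5, 96.7, 108.8, 113.5, 131.7, 146.1.
The total first reaches 54 DD on day 5.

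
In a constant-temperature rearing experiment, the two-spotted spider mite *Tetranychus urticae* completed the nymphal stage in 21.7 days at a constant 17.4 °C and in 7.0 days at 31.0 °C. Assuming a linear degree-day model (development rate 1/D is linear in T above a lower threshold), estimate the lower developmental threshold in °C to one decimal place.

10.9 °C

Equal thermal constants: D₁(T₁ − T_b) = D₂(T₂ − T_b).
21.7·(17.4 − T_b) = 7.0·(31.0 − T_b)
T_b = (21.7·17.4 − 7.0·31.0) / (21.7 − 7.0) = 160.58 / 14.7 = 10.924 °C ≈ 10.9 °C.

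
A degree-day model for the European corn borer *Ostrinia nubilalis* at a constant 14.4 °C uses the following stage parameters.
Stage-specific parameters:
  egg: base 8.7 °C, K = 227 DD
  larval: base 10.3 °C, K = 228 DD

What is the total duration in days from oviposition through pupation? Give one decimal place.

95.4 days

egg: 227 / (14.4 − 8.7) = 227 / 5.7 = 39.825 d.
larval: 228 / (14.4 − 10.3) = 228 / 4.1 = 55.610 d.
Sum = 95.434 ≈ 95.4 days.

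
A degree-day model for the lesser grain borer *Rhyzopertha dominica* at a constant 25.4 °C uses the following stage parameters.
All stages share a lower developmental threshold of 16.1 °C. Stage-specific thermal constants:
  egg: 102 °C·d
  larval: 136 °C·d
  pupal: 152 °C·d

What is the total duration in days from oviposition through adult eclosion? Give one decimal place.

Daily accumulation at 25.4 °C = 25.4 − 16.1 = 9.3 DD/day.
Total K = 102 + 136 + 152 = 390 DD.
Total duration = 390 / 9.3 = 41.935 ≈ 41.9 days.

41.9 days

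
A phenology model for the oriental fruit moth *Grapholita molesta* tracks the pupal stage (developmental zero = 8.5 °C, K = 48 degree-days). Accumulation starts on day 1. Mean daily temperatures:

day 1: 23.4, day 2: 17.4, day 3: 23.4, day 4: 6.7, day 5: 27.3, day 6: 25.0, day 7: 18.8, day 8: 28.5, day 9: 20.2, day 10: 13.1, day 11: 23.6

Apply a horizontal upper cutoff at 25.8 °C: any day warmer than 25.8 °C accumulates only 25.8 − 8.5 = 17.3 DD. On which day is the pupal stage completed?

Daily DD above 8.5 °C (capped at 17.3): 14.9, 8.9, 14.9, 0.0, 17.3, 16.5, 10.3, 17.3, 11.7, 4.6, 15.1.
Cumulative: 14.9, 23.8, 38.7, 38.7, 56.0, 72.5, 82.8, 100.1, 111.8, 116.4, 131.5.
The total first reaches 48 DD on day 5.

day 5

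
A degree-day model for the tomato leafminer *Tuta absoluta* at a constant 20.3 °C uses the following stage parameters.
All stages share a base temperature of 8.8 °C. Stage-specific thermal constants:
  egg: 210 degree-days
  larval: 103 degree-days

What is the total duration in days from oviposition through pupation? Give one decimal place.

27.2 days

Daily accumulation at 20.3 °C = 20.3 − 8.8 = 11.5 DD/day.
Total K = 210 + 103 = 313 DD.
Total duration = 313 / 11.5 = 27.217 ≈ 27.2 days.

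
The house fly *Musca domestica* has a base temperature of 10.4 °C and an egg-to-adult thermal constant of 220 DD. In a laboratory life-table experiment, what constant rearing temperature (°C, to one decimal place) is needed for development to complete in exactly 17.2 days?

Required daily accumulation = 220 / 17.2 = 12.791 DD/day.
T = T_base + 12.791 = 10.4 + 12.791 = 23.191 ≈ 23.2 °C.

23.2 °C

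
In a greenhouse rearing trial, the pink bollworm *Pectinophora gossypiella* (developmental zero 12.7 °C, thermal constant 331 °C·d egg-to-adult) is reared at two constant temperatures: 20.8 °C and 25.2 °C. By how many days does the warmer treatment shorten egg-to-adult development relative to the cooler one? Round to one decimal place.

14.4 days

At 20.8 °C: 331 / (20.8 − 12.7) = 331 / 8.1 = 40.864 d.
At 25.2 °C: 331 / (25.2 − 12.7) = 331 / 12.5 = 26.480 d.
Difference = |40.864 − 26.480| = 14.384 ≈ 14.4 days.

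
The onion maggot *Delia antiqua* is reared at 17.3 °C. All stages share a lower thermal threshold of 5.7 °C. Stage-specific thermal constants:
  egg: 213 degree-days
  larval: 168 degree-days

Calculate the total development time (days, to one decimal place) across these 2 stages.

32.8 days

Daily accumulation at 17.3 °C = 17.3 − 5.7 = 11.6 DD/day.
Total K = 213 + 168 = 381 DD.
Total duration = 381 / 11.6 = 32.845 ≈ 32.8 days.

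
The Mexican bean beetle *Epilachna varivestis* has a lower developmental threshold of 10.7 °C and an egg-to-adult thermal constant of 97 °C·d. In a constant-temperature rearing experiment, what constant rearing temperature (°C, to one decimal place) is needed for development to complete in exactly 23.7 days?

14.8 °C

Required daily accumulation = 97 / 23.7 = 4.093 DD/day.
T = T_base + 4.093 = 10.7 + 4.093 = 14.793 ≈ 14.8 °C.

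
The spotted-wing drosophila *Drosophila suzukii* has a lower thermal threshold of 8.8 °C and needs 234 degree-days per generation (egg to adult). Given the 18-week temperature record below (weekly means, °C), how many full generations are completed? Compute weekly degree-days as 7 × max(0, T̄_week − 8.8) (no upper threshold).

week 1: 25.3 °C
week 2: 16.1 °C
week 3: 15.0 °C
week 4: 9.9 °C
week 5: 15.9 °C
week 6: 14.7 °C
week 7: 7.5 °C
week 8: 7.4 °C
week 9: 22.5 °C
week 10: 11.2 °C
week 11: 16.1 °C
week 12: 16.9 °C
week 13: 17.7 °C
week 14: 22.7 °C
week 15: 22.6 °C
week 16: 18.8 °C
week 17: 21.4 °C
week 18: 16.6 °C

4 generations

Weekly DD (7 × max(0, T̄ − 8.8)): 115.5, 51.1, 43.4, 7.7, 49.7, 41.3, 0.0, 0.0, 95.9, 16.8, 51.1, 56.7, 62.3, 97.3, 96.6, 70.0, 88.2, 54.6.
Season total = 998.2 DD.
Complete generations = ⌊998.2 / 234⌋ = 4.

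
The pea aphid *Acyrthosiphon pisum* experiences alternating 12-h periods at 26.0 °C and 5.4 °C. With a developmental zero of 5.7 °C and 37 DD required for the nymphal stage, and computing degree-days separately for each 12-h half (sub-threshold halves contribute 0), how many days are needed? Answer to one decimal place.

3.6 days

Day half: max(0, 26.0 − 5.7) × 0.5 = 20.3 × 0.5 = 10.15 DD.
Night half: max(0, 5.4 − 5.7) × 0.5 = 0.0 × 0.5 = 0.00 DD.
Per 24 h: 10.15 DD/day.
Duration = 37 / 10.15 = 3.645 ≈ 3.6 days.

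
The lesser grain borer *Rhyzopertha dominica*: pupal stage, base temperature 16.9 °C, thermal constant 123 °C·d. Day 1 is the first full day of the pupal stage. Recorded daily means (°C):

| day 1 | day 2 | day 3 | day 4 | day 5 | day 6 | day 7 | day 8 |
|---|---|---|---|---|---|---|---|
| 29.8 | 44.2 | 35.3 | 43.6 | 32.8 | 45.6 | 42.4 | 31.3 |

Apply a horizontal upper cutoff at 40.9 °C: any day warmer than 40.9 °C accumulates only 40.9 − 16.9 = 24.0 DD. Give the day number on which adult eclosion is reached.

day 7

Daily DD above 16.9 °C (capped at 24.0): 12.9, 24.0, 18.4, 24.0, 15.9, 24.0, 24.0, 14.4.
Cumulative: 12.9, 36.9, 55.3, 79.3, 95.2, 119.2, 143.2, 157.6.
The total first reaches 123 DD on day 7.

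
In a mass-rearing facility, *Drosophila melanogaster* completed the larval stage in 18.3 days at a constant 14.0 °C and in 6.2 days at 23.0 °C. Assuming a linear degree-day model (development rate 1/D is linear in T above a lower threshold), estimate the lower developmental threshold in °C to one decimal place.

Equal thermal constants: D₁(T₁ − T_b) = D₂(T₂ − T_b).
18.3·(14.0 − T_b) = 6.2·(23.0 − T_b)
T_b = (18.3·14.0 − 6.2·23.0) / (18.3 − 6.2) = 113.60 / 12.1 = 9.388 °C ≈ 9.4 °C.

9.4 °C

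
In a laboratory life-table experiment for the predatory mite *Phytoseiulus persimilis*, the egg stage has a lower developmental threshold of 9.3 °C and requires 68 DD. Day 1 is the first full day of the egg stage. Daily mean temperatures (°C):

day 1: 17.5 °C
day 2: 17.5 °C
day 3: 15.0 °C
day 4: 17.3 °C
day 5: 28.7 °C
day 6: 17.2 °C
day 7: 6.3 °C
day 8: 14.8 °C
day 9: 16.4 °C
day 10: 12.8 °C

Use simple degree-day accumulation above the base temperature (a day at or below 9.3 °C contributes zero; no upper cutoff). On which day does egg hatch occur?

Daily DD above 9.3 °C: 8.2, 8.2, 5.7, 8.0, 19.4, 7.9, 0.0, 5.5, 7.1, 3.5.
Cumulative: 8.2, 16.4, 22.1, 30.1, 49.5, 57.4, 57.4, 62.9, 70.0, 73.5.
The total first reaches 68 DD on day 9.

day 9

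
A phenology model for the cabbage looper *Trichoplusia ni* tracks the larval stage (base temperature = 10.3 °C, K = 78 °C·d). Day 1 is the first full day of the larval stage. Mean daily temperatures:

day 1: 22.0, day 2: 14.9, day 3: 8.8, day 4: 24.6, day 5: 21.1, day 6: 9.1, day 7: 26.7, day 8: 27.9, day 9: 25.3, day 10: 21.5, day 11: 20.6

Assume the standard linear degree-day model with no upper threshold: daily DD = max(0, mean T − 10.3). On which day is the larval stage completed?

Daily DD above 10.3 °C: 11.7, 4.6, 0.0, 14.3, 10.8, 0.0, 16.4, 17.6, 15.0, 11.2, 10.3.
Cumulative: 11.7, 16.3, 16.3, 30.6, 41.4, 41.4, 57.8, 75.4, 90.4, 101.6, 111.9.
The total first reaches 78 DD on day 9.

day 9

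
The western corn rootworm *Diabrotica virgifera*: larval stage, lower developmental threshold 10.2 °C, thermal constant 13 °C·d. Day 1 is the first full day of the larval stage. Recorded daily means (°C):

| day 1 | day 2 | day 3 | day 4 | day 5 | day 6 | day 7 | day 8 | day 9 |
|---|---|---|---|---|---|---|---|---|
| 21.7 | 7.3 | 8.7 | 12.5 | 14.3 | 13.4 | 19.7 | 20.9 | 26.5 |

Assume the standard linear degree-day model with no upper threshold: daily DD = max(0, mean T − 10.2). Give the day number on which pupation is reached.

day 4

Daily DD above 10.2 °C: 11.5, 0.0, 0.0, 2.3, 4.1, 3.2, 9.5, 10.7, 16.3.
Cumulative: 11.5, 11.5, 11.5, 13.8, 17.9, 21.1, 30.6, 41.3, 57.6.
The total first reaches 13 DD on day 4.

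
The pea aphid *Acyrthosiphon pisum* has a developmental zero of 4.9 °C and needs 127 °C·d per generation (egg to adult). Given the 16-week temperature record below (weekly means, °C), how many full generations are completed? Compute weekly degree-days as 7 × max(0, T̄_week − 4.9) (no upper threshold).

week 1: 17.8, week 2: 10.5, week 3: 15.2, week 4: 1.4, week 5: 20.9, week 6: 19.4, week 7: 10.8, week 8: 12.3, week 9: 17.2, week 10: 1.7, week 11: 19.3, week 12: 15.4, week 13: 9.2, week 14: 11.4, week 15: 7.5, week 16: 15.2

Weekly DD (7 × max(0, T̄ − 4.9)): 90.3, 39.2, 72.1, 0.0, 112.0, 101.5, 41.3, 51.8, 86.1, 0.0, 100.8, 73.5, 30.1, 45.5, 18.2, 72.1.
Season total = 934.5 DD.
Complete generations = ⌊934.5 / 127⌋ = 7.

7 generations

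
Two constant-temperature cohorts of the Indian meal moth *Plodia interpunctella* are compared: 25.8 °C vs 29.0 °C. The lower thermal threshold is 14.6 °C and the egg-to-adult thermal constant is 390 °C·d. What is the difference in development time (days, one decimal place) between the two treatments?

7.7 days

At 25.8 °C: 390 / (25.8 − 14.6) = 390 / 11.2 = 34.821 d.
At 29.0 °C: 390 / (29.0 − 14.6) = 390 / 14.4 = 27.083 d.
Difference = |34.821 − 27.083| = 7.738 ≈ 7.7 days.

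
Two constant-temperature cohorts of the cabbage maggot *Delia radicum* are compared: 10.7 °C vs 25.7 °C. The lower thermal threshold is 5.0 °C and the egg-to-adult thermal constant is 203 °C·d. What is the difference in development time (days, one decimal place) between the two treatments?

At 10.7 °C: 203 / (10.7 − 5.0) = 203 / 5.7 = 35.614 d.
At 25.7 °C: 203 / (25.7 − 5.0) = 203 / 20.7 = 9.807 d.
Difference = |35.614 − 9.807| = 25.807 ≈ 25.8 days.

25.8 days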